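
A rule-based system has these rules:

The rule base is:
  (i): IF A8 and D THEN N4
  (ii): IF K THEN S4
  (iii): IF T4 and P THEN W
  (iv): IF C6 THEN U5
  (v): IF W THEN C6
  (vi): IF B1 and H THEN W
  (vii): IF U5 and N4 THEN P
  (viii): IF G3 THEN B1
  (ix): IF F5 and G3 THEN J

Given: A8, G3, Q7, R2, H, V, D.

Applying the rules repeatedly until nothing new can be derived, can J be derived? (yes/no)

Round 1 fires (i), (viii), giving N4, B1.
Round 2 fires (vi), giving W.
Round 3 fires (v), giving C6.
Round 4 fires (iv), giving U5.
Round 5 fires (vii), giving P.
Fixed point reached. J is concluded only by (ix); (ix) needs F5 (never derived).

no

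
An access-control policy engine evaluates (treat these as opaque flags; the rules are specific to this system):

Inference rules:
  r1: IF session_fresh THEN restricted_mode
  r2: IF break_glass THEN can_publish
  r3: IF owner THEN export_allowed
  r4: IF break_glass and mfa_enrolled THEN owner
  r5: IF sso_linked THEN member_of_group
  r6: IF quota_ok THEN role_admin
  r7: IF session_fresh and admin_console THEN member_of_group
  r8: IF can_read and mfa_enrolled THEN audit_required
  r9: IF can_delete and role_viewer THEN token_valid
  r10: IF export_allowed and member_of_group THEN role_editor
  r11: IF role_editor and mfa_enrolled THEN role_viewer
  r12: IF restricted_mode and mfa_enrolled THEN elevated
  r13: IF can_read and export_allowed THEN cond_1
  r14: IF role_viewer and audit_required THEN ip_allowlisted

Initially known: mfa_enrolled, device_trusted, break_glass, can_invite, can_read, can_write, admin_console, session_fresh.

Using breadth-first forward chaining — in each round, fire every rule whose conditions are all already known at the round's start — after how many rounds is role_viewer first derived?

[1] r1 [IF session_fresh THEN restricted_mode]; r2 [IF break_glass THEN can_publish]; r4 [IF break_glass and mfa_enrolled THEN owner]; r7 [IF session_fresh and admin_console THEN member_of_group]; r8 [IF can_read and mfa_enrolled THEN audit_required]. ⇒ new: restricted_mode, can_publish, owner, member_of_group, audit_required.
[2] r3 [IF owner THEN export_allowed]; r12 [IF restricted_mode and mfa_enrolled THEN elevated]. ⇒ new: export_allowed, elevated.
[3] r10 [IF export_allowed and member_of_group THEN role_editor]; r13 [IF can_read and export_allowed THEN cond_1]. ⇒ new: role_editor, cond_1.
[4] r11 [IF role_editor and mfa_enrolled THEN role_viewer]. ⇒ new: role_viewer.
role_viewer first appears in round 4.

4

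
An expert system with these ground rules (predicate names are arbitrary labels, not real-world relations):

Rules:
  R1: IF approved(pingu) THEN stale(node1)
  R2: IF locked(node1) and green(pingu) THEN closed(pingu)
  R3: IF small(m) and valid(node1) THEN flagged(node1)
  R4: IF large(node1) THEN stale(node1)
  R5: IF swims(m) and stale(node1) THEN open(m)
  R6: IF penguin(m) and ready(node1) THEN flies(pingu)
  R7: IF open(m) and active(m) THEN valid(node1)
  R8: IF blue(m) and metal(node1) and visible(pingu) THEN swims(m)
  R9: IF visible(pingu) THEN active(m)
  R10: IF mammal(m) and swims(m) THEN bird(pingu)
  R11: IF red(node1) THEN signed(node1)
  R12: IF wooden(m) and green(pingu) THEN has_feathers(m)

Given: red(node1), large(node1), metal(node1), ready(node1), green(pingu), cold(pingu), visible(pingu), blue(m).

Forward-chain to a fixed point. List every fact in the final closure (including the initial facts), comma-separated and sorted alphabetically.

active(m), blue(m), cold(pingu), green(pingu), large(node1), metal(node1), open(m), ready(node1), red(node1), signed(node1), stale(node1), swims(m), valid(node1), visible(pingu)

[1] R4 [IF large(node1) THEN stale(node1)]; R8 [IF blue(m) and metal(node1) and visible(pingu) THEN swims(m)]; R9 [IF visible(pingu) THEN active(m)]; R11 [IF red(node1) THEN signed(node1)]. ⇒ new: stale(node1), swims(m), active(m), signed(node1).
[2] R5 [IF swims(m) and stale(node1) THEN open(m)]. ⇒ new: open(m).
[3] R7 [IF open(m) and active(m) THEN valid(node1)]. ⇒ new: valid(node1).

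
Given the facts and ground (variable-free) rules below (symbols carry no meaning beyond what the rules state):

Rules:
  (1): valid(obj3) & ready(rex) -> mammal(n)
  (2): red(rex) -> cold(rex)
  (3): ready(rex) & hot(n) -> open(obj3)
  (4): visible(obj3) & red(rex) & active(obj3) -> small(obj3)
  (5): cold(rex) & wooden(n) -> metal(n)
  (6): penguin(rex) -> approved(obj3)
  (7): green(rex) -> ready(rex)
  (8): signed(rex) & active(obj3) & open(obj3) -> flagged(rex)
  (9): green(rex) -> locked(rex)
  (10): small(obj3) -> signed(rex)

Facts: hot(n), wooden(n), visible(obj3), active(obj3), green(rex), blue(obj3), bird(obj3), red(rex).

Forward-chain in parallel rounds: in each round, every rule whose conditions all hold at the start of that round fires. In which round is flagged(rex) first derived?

Round 1 — (2), (4), (7), (9), derive cold(rex), small(obj3), ready(rex), locked(rex).
Round 2 — (3), (5), (10), derive open(obj3), metal(n), signed(rex).
Round 3 — (8), derive flagged(rex).
flagged(rex) first appears in round 3.

3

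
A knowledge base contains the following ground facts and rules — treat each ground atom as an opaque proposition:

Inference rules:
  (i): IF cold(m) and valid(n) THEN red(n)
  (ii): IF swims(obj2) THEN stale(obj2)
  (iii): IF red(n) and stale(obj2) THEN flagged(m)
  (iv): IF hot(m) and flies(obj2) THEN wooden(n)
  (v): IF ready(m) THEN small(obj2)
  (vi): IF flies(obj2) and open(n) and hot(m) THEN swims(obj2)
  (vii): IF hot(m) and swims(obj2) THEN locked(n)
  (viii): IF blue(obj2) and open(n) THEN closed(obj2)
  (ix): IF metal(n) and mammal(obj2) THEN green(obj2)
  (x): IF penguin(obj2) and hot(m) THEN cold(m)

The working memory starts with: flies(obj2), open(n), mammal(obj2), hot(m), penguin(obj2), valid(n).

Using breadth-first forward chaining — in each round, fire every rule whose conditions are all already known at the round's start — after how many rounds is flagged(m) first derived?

[1] (iv) [IF hot(m) and flies(obj2) THEN wooden(n)]; (vi) [IF flies(obj2) and open(n) and hot(m) THEN swims(obj2)]; (x) [IF penguin(obj2) and hot(m) THEN cold(m)]. ⇒ new: wooden(n), swims(obj2), cold(m).
[2] (i) [IF cold(m) and valid(n) THEN red(n)]; (ii) [IF swims(obj2) THEN stale(obj2)]; (vii) [IF hot(m) and swims(obj2) THEN locked(n)]. ⇒ new: red(n), stale(obj2), locked(n).
[3] (iii) [IF red(n) and stale(obj2) THEN flagged(m)]. ⇒ new: flagged(m).
flagged(m) first appears in round 3.

3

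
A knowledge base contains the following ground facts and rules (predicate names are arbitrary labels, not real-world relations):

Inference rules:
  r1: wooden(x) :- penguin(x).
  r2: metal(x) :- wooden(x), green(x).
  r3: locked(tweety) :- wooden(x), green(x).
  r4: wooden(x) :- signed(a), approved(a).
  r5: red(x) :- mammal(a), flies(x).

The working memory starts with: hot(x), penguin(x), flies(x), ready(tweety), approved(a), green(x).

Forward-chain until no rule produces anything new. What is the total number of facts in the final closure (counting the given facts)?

9

Round 1 fires r1, giving wooden(x).
Round 2 fires r2, r3, giving metal(x), locked(tweety).
Closure: {approved(a), flies(x), green(x), hot(x), locked(tweety), metal(x), penguin(x), ready(tweety), wooden(x)} — 9 facts.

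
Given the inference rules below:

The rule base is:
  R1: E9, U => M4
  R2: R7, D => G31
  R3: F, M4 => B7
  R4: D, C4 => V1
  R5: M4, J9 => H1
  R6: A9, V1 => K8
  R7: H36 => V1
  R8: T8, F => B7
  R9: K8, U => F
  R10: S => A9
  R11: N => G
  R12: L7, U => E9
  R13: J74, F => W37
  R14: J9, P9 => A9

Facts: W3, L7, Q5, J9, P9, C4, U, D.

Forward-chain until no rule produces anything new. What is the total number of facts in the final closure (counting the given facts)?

16

Round 1 fires R4, R12, R14, giving V1, E9, A9.
Round 2 fires R1, R6, giving M4, K8.
Round 3 fires R5, R9, giving H1, F.
Round 4 fires R3, giving B7.
Closure: {A9, B7, C4, D, E9, F, H1, J9, K8, L7, M4, P9, Q5, U, V1, W3} — 16 facts.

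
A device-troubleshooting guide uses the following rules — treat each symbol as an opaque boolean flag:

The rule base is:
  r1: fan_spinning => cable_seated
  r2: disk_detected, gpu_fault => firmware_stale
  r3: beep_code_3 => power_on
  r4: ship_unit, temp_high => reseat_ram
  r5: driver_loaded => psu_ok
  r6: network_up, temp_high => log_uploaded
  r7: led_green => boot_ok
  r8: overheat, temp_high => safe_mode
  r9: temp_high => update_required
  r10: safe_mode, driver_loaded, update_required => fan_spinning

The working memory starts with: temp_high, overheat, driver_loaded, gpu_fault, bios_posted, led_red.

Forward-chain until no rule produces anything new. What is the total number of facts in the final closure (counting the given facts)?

11

Round 1: r5 [driver_loaded => psu_ok]; r8 [overheat, temp_high => safe_mode]; r9 [temp_high => update_required]. New: psu_ok, safe_mode, update_required.
Round 2: r10 [safe_mode, driver_loaded, update_required => fan_spinning]. New: fan_spinning.
Round 3: r1 [fan_spinning => cable_seated]. New: cable_seated.
Closure: {bios_posted, cable_seated, driver_loaded, fan_spinning, gpu_fault, led_red, overheat, psu_ok, safe_mode, temp_high, update_required} — 11 facts.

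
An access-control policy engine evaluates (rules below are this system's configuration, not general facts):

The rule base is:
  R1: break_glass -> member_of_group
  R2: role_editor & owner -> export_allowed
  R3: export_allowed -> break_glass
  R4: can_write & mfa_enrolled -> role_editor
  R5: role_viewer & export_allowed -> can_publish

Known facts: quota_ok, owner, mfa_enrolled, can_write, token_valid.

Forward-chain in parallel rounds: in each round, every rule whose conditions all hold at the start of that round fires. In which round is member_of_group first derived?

4

Round 1 — R4, derive role_editor.
Round 2 — R2, derive export_allowed.
Round 3 — R3, derive break_glass.
Round 4 — R1, derive member_of_group.
member_of_group first appears in round 4.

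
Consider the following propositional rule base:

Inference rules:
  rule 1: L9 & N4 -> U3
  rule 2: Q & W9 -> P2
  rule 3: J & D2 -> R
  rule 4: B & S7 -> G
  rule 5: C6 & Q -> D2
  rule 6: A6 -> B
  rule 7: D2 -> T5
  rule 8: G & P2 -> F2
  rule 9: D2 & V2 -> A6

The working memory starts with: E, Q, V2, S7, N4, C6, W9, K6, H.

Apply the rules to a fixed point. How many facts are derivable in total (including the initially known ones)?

Round 1: rule 2 [Q & W9 -> P2]; rule 5 [C6 & Q -> D2]. Adds P2, D2.
Round 2: rule 7 [D2 -> T5]; rule 9 [D2 & V2 -> A6]. Adds T5, A6.
Round 3: rule 6 [A6 -> B]. Adds B.
Round 4: rule 4 [B & S7 -> G]. Adds G.
Round 5: rule 8 [G & P2 -> F2]. Adds F2.
Closure: {A6, B, C6, D2, E, F2, G, H, K6, N4, P2, Q, S7, T5, V2, W9} — 16 facts.

16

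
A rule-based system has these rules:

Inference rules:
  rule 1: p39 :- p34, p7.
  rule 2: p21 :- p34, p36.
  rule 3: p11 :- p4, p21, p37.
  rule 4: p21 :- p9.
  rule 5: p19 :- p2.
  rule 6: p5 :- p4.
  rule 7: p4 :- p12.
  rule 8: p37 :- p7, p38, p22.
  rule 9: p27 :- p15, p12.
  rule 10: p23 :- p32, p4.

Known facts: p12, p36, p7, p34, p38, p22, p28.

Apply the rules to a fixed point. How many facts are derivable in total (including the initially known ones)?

Round 1: rule 1 [p39 :- p34, p7.]; rule 2 [p21 :- p34, p36.]; rule 7 [p4 :- p12.]; rule 8 [p37 :- p7, p38, p22.]. New: p39, p21, p4, p37.
Round 2: rule 3 [p11 :- p4, p21, p37.]; rule 6 [p5 :- p4.]. New: p11, p5.
Closure: {p11, p12, p21, p22, p28, p34, p36, p37, p38, p39, p4, p5, p7} — 13 facts.

13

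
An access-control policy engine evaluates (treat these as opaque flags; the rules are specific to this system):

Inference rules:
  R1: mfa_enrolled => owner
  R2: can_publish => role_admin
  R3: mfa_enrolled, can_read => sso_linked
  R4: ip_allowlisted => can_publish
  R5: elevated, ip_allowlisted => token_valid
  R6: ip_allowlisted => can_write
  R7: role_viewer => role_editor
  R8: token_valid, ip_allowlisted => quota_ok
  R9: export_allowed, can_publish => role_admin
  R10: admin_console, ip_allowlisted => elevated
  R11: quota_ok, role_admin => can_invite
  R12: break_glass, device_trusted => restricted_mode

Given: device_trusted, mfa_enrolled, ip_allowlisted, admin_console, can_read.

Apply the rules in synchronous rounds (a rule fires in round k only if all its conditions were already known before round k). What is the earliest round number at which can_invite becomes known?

Round 1: R1 [mfa_enrolled => owner]; R3 [mfa_enrolled, can_read => sso_linked]; R4 [ip_allowlisted => can_publish]; R6 [ip_allowlisted => can_write]; R10 [admin_console, ip_allowlisted => elevated]. Adds owner, sso_linked, can_publish, can_write, elevated.
Round 2: R2 [can_publish => role_admin]; R5 [elevated, ip_allowlisted => token_valid]. Adds role_admin, token_valid.
Round 3: R8 [token_valid, ip_allowlisted => quota_ok]. Adds quota_ok.
Round 4: R11 [quota_ok, role_admin => can_invite]. Adds can_invite.
can_invite first appears in round 4.

4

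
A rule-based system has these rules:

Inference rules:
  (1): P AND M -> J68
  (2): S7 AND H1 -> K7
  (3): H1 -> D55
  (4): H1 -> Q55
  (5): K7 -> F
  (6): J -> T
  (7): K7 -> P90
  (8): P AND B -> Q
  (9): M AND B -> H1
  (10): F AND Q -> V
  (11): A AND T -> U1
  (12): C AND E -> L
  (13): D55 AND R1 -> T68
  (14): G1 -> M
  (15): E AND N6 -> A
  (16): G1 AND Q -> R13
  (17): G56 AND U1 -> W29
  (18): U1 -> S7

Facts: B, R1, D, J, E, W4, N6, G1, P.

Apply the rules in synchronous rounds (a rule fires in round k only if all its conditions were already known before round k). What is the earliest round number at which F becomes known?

5

Round 1: (6) [J -> T]; (8) [P AND B -> Q]; (14) [G1 -> M]; (15) [E AND N6 -> A]. New: T, Q, M, A.
Round 2: (1) [P AND M -> J68]; (9) [M AND B -> H1]; (11) [A AND T -> U1]; (16) [G1 AND Q -> R13]. New: J68, H1, U1, R13.
Round 3: (3) [H1 -> D55]; (4) [H1 -> Q55]; (18) [U1 -> S7]. New: D55, Q55, S7.
Round 4: (2) [S7 AND H1 -> K7]; (13) [D55 AND R1 -> T68]. New: K7, T68.
Round 5: (5) [K7 -> F]; (7) [K7 -> P90]. New: F, P90.
F first appears in round 5.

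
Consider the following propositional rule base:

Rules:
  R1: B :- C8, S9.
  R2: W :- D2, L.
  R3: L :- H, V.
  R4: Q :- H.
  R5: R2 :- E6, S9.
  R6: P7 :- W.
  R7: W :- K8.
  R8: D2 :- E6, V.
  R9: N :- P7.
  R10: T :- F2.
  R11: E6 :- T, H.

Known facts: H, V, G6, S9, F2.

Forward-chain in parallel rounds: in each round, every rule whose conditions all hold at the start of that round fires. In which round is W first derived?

4

[1] R3 [L :- H, V.]; R4 [Q :- H.]; R10 [T :- F2.]. ⇒ new: L, Q, T.
[2] R11 [E6 :- T, H.]. ⇒ new: E6.
[3] R5 [R2 :- E6, S9.]; R8 [D2 :- E6, V.]. ⇒ new: R2, D2.
[4] R2 [W :- D2, L.]. ⇒ new: W.
W first appears in round 4.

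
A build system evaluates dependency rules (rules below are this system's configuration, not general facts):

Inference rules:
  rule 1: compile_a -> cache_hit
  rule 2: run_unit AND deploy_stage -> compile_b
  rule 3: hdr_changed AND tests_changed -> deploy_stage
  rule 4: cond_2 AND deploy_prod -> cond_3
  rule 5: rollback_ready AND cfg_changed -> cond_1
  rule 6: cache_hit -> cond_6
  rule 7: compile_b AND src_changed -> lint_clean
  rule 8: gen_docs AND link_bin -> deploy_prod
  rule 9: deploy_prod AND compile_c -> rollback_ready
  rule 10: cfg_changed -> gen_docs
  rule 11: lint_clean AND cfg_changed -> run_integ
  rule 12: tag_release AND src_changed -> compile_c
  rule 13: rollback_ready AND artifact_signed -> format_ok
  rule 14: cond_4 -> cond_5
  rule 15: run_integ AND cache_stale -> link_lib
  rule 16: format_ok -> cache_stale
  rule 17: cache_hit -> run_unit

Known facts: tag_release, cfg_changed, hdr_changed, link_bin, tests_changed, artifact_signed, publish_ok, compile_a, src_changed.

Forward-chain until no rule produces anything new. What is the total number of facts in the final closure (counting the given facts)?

24

[1] rule 1 [compile_a -> cache_hit]; rule 3 [hdr_changed AND tests_changed -> deploy_stage]; rule 10 [cfg_changed -> gen_docs]; rule 12 [tag_release AND src_changed -> compile_c]. ⇒ new: cache_hit, deploy_stage, gen_docs, compile_c.
[2] rule 6 [cache_hit -> cond_6]; rule 8 [gen_docs AND link_bin -> deploy_prod]; rule 17 [cache_hit -> run_unit]. ⇒ new: cond_6, deploy_prod, run_unit.
[3] rule 2 [run_unit AND deploy_stage -> compile_b]; rule 9 [deploy_prod AND compile_c -> rollback_ready]. ⇒ new: compile_b, rollback_ready.
[4] rule 5 [rollback_ready AND cfg_changed -> cond_1]; rule 7 [compile_b AND src_changed -> lint_clean]; rule 13 [rollback_ready AND artifact_signed -> format_ok]. ⇒ new: cond_1, lint_clean, format_ok.
[5] rule 11 [lint_clean AND cfg_changed -> run_integ]; rule 16 [format_ok -> cache_stale]. ⇒ new: run_integ, cache_stale.
[6] rule 15 [run_integ AND cache_stale -> link_lib]. ⇒ new: link_lib.
Closure: {artifact_signed, cache_hit, cache_stale, cfg_changed, compile_a, compile_b, compile_c, cond_1, cond_6, deploy_prod, deploy_stage, format_ok, gen_docs, hdr_changed, link_bin, link_lib, lint_clean, publish_ok, rollback_ready, run_integ, run_unit, src_changed, tag_release, tests_changed} — 24 facts.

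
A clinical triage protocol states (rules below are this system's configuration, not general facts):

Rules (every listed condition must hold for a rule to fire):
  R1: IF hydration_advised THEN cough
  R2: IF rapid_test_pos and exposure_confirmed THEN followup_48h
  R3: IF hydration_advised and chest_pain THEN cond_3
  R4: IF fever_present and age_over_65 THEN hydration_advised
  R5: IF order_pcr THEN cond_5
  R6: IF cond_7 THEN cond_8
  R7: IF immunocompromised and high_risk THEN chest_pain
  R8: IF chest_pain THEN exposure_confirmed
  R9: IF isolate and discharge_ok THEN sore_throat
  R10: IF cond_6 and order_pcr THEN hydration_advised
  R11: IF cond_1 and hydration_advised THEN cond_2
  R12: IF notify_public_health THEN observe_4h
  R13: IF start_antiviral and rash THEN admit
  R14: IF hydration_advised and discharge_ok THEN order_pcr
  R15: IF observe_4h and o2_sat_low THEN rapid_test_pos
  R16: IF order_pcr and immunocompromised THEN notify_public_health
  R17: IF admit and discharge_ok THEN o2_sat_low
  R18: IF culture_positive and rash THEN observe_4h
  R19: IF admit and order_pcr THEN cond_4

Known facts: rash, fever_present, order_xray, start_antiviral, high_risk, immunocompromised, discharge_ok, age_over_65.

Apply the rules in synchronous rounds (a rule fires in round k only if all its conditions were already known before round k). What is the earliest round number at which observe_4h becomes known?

[1] R4 [IF fever_present and age_over_65 THEN hydration_advised]; R7 [IF immunocompromised and high_risk THEN chest_pain]; R13 [IF start_antiviral and rash THEN admit]. ⇒ new: hydration_advised, chest_pain, admit.
[2] R1 [IF hydration_advised THEN cough]; R3 [IF hydration_advised and chest_pain THEN cond_3]; R8 [IF chest_pain THEN exposure_confirmed]; R14 [IF hydration_advised and discharge_ok THEN order_pcr]; R17 [IF admit and discharge_ok THEN o2_sat_low]. ⇒ new: cough, cond_3, exposure_confirmed, order_pcr, o2_sat_low.
[3] R5 [IF order_pcr THEN cond_5]; R16 [IF order_pcr and immunocompromised THEN notify_public_health]; R19 [IF admit and order_pcr THEN cond_4]. ⇒ new: cond_5, notify_public_health, cond_4.
[4] R12 [IF notify_public_health THEN observe_4h]. ⇒ new: observe_4h.
observe_4h first appears in round 4.

4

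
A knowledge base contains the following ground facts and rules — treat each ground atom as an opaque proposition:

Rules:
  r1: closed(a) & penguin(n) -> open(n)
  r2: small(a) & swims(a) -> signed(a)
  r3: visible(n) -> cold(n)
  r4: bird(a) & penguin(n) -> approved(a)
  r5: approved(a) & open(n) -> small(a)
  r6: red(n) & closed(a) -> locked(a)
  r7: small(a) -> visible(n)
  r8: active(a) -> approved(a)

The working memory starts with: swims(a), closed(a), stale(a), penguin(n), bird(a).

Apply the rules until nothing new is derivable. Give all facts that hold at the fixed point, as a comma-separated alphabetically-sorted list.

Round 1 fires r1, r4, giving open(n), approved(a).
Round 2 fires r5, giving small(a).
Round 3 fires r2, r7, giving signed(a), visible(n).
Round 4 fires r3, giving cold(n).

approved(a), bird(a), closed(a), cold(n), open(n), penguin(n), signed(a), small(a), stale(a), swims(a), visible(n)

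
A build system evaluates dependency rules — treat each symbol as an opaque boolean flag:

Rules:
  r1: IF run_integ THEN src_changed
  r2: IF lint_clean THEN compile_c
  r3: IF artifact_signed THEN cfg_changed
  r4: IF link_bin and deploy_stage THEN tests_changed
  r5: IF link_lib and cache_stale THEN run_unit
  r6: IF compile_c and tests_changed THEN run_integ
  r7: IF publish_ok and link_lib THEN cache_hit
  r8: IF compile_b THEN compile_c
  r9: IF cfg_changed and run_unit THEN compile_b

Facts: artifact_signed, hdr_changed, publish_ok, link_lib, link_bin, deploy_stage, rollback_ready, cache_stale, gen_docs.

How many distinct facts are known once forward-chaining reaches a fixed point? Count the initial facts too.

Round 1 fires r3, r4, r5, r7, giving cfg_changed, tests_changed, run_unit, cache_hit.
Round 2 fires r9, giving compile_b.
Round 3 fires r8, giving compile_c.
Round 4 fires r6, giving run_integ.
Round 5 fires r1, giving src_changed.
Closure: {artifact_signed, cache_hit, cache_stale, cfg_changed, compile_b, compile_c, deploy_stage, gen_docs, hdr_changed, link_bin, link_lib, publish_ok, rollback_ready, run_integ, run_unit, src_changed, tests_changed} — 17 facts.

17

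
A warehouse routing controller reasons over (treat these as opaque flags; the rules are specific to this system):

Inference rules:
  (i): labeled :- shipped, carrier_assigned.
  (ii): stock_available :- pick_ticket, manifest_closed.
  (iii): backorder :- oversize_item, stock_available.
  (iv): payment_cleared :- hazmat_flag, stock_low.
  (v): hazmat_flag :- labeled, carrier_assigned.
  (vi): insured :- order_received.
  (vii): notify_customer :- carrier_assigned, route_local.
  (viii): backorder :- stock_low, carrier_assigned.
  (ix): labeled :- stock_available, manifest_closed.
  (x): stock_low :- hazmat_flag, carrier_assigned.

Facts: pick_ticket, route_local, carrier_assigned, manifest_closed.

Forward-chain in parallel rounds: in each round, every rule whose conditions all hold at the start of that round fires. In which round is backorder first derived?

5

[1] (ii) [stock_available :- pick_ticket, manifest_closed.]; (vii) [notify_customer :- carrier_assigned, route_local.]. ⇒ new: stock_available, notify_customer.
[2] (ix) [labeled :- stock_available, manifest_closed.]. ⇒ new: labeled.
[3] (v) [hazmat_flag :- labeled, carrier_assigned.]. ⇒ new: hazmat_flag.
[4] (x) [stock_low :- hazmat_flag, carrier_assigned.]. ⇒ new: stock_low.
[5] (iv) [payment_cleared :- hazmat_flag, stock_low.]; (viii) [backorder :- stock_low, carrier_assigned.]. ⇒ new: payment_cleared, backorder.
backorder first appears in round 5.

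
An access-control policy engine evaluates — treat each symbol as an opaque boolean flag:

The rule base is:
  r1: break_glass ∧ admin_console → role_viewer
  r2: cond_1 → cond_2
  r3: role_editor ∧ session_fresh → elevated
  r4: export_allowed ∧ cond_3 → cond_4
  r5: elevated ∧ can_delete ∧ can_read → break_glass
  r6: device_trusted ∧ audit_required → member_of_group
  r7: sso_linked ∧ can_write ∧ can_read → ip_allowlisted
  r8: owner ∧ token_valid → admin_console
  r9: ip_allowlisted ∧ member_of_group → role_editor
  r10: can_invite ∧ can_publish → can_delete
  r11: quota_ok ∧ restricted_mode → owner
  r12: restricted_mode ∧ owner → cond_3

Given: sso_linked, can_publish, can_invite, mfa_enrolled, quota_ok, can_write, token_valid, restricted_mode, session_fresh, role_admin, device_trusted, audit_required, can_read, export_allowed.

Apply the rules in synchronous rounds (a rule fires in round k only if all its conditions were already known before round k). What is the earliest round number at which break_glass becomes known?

Round 1 fires r6, r7, r10, r11, giving member_of_group, ip_allowlisted, can_delete, owner.
Round 2 fires r8, r9, r12, giving admin_console, role_editor, cond_3.
Round 3 fires r3, r4, giving elevated, cond_4.
Round 4 fires r5, giving break_glass.
break_glass first appears in round 4.

4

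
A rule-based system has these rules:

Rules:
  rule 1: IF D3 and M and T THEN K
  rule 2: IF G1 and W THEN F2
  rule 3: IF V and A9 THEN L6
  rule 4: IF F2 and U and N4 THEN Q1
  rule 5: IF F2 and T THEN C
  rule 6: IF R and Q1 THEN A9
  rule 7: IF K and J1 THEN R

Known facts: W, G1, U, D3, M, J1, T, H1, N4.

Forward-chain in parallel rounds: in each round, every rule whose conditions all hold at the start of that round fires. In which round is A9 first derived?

3

Round 1 — rule 1, rule 2, derive K, F2.
Round 2 — rule 4, rule 5, rule 7, derive Q1, C, R.
Round 3 — rule 6, derive A9.
A9 first appears in round 3.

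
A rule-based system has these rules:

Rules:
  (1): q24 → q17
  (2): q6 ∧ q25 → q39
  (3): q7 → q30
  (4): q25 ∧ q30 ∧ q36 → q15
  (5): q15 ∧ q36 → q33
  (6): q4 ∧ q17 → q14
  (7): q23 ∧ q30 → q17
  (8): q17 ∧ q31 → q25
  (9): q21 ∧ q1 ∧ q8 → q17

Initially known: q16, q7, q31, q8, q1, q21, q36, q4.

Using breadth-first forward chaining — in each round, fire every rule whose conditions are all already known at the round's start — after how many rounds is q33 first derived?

[1] (3) [q7 → q30]; (9) [q21 ∧ q1 ∧ q8 → q17]. ⇒ new: q30, q17.
[2] (6) [q4 ∧ q17 → q14]; (8) [q17 ∧ q31 → q25]. ⇒ new: q14, q25.
[3] (4) [q25 ∧ q30 ∧ q36 → q15]. ⇒ new: q15.
[4] (5) [q15 ∧ q36 → q33]. ⇒ new: q33.
q33 first appears in round 4.

4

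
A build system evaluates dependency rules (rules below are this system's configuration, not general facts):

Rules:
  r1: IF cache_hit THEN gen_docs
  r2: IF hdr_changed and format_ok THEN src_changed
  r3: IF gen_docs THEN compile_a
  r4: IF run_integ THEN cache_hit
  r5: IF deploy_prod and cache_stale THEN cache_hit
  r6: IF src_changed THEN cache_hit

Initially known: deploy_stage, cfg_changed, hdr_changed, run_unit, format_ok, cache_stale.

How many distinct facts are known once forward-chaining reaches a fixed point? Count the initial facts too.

Round 1 fires r2, giving src_changed.
Round 2 fires r6, giving cache_hit.
Round 3 fires r1, giving gen_docs.
Round 4 fires r3, giving compile_a.
Closure: {cache_hit, cache_stale, cfg_changed, compile_a, deploy_stage, format_ok, gen_docs, hdr_changed, run_unit, src_changed} — 10 facts.

10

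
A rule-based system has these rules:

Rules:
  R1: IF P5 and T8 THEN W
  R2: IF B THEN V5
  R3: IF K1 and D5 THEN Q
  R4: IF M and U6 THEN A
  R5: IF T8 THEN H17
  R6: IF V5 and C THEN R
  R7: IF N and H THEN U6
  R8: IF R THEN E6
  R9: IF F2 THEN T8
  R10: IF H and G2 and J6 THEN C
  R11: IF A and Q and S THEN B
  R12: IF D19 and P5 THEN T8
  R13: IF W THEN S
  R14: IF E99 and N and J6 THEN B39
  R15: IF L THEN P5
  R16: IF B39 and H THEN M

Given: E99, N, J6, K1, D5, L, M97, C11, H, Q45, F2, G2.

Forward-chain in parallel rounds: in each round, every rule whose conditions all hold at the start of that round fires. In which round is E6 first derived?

[1] R3 [IF K1 and D5 THEN Q]; R7 [IF N and H THEN U6]; R9 [IF F2 THEN T8]; R10 [IF H and G2 and J6 THEN C]; R14 [IF E99 and N and J6 THEN B39]; R15 [IF L THEN P5]. ⇒ new: Q, U6, T8, C, B39, P5.
[2] R1 [IF P5 and T8 THEN W]; R5 [IF T8 THEN H17]; R16 [IF B39 and H THEN M]. ⇒ new: W, H17, M.
[3] R4 [IF M and U6 THEN A]; R13 [IF W THEN S]. ⇒ new: A, S.
[4] R11 [IF A and Q and S THEN B]. ⇒ new: B.
[5] R2 [IF B THEN V5]. ⇒ new: V5.
[6] R6 [IF V5 and C THEN R]. ⇒ new: R.
[7] R8 [IF R THEN E6]. ⇒ new: E6.
E6 first appears in round 7.

7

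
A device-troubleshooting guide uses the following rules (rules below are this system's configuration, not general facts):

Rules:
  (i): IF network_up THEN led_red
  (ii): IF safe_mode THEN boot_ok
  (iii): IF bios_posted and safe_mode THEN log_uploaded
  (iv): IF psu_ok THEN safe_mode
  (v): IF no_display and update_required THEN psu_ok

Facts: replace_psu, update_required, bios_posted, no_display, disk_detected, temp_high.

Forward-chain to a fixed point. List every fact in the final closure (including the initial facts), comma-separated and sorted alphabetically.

bios_posted, boot_ok, disk_detected, log_uploaded, no_display, psu_ok, replace_psu, safe_mode, temp_high, update_required

Round 1 fires (v), giving psu_ok.
Round 2 fires (iv), giving safe_mode.
Round 3 fires (ii), (iii), giving boot_ok, log_uploaded.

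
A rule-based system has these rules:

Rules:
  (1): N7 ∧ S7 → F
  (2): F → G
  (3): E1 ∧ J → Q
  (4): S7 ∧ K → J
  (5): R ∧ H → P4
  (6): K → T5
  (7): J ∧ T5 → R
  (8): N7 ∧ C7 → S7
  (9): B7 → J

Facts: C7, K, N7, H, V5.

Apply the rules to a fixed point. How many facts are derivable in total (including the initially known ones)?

[1] (6) [K → T5]; (8) [N7 ∧ C7 → S7]. ⇒ new: T5, S7.
[2] (1) [N7 ∧ S7 → F]; (4) [S7 ∧ K → J]. ⇒ new: F, J.
[3] (2) [F → G]; (7) [J ∧ T5 → R]. ⇒ new: G, R.
[4] (5) [R ∧ H → P4]. ⇒ new: P4.
Closure: {C7, F, G, H, J, K, N7, P4, R, S7, T5, V5} — 12 facts.

12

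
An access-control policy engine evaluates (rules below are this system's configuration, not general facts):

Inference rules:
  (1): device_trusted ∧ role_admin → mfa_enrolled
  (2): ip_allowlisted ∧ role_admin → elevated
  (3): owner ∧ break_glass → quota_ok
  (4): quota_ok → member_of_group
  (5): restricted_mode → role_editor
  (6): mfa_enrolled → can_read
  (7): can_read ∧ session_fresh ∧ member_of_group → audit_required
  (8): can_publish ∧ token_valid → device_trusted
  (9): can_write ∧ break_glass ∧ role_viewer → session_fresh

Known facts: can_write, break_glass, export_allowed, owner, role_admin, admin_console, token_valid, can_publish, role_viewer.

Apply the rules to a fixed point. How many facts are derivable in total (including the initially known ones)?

16

Round 1: (3) [owner ∧ break_glass → quota_ok]; (8) [can_publish ∧ token_valid → device_trusted]; (9) [can_write ∧ break_glass ∧ role_viewer → session_fresh]. Adds quota_ok, device_trusted, session_fresh.
Round 2: (1) [device_trusted ∧ role_admin → mfa_enrolled]; (4) [quota_ok → member_of_group]. Adds mfa_enrolled, member_of_group.
Round 3: (6) [mfa_enrolled → can_read]. Adds can_read.
Round 4: (7) [can_read ∧ session_fresh ∧ member_of_group → audit_required]. Adds audit_required.
Closure: {admin_console, audit_required, break_glass, can_publish, can_read, can_write, device_trusted, export_allowed, member_of_group, mfa_enrolled, owner, quota_ok, role_admin, role_viewer, session_fresh, token_valid} — 16 facts.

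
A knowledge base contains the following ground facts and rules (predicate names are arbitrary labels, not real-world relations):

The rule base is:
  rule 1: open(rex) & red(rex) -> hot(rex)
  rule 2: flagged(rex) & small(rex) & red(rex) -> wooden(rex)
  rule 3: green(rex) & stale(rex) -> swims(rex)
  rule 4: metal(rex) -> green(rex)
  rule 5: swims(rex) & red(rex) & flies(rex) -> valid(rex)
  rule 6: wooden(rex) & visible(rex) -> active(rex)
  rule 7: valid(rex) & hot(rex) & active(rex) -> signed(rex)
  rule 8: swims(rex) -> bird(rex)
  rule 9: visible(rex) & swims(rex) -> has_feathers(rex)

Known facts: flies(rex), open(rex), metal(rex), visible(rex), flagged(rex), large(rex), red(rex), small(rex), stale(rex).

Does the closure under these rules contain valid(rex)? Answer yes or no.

yes

Round 1: rule 1 [open(rex) & red(rex) -> hot(rex)]; rule 2 [flagged(rex) & small(rex) & red(rex) -> wooden(rex)]; rule 4 [metal(rex) -> green(rex)]. Adds hot(rex), wooden(rex), green(rex).
Round 2: rule 3 [green(rex) & stale(rex) -> swims(rex)]; rule 6 [wooden(rex) & visible(rex) -> active(rex)]. Adds swims(rex), active(rex).
Round 3: rule 5 [swims(rex) & red(rex) & flies(rex) -> valid(rex)]; rule 8 [swims(rex) -> bird(rex)]; rule 9 [visible(rex) & swims(rex) -> has_feathers(rex)]. Adds valid(rex), bird(rex), has_feathers(rex).
Round 4: rule 7 [valid(rex) & hot(rex) & active(rex) -> signed(rex)]. Adds signed(rex).
valid(rex) appears in round 3, so it is derivable.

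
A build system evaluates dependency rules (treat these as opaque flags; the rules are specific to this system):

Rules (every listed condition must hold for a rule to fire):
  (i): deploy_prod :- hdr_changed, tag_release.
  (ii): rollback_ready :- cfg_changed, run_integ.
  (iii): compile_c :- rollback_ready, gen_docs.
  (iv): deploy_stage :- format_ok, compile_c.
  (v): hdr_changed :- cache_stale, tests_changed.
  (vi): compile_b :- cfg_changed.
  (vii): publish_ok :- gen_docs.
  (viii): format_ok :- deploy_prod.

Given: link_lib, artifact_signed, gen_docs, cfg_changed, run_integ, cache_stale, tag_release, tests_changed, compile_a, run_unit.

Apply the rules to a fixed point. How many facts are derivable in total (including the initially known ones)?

Round 1 — (ii), (v), (vi), (vii), derive rollback_ready, hdr_changed, compile_b, publish_ok.
Round 2 — (i), (iii), derive deploy_prod, compile_c.
Round 3 — (viii), derive format_ok.
Round 4 — (iv), derive deploy_stage.
Closure: {artifact_signed, cache_stale, cfg_changed, compile_a, compile_b, compile_c, deploy_prod, deploy_stage, format_ok, gen_docs, hdr_changed, link_lib, publish_ok, rollback_ready, run_integ, run_unit, tag_release, tests_changed} — 18 facts.

18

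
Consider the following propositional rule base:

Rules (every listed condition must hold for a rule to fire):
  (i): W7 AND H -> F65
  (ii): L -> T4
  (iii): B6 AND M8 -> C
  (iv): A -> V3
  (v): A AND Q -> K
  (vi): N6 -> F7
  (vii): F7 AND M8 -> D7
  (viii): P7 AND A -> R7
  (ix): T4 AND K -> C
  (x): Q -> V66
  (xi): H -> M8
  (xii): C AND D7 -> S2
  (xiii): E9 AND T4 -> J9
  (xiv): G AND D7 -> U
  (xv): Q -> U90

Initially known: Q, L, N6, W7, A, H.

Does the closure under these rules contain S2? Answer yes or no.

yes

Round 1 — (i), (ii), (iv), (v), (vi), (x), (xi), (xv), derive F65, T4, V3, K, F7, V66, M8, U90.
Round 2 — (vii), (ix), derive D7, C.
Round 3 — (xii), derive S2.
S2 appears in round 3, so it is derivable.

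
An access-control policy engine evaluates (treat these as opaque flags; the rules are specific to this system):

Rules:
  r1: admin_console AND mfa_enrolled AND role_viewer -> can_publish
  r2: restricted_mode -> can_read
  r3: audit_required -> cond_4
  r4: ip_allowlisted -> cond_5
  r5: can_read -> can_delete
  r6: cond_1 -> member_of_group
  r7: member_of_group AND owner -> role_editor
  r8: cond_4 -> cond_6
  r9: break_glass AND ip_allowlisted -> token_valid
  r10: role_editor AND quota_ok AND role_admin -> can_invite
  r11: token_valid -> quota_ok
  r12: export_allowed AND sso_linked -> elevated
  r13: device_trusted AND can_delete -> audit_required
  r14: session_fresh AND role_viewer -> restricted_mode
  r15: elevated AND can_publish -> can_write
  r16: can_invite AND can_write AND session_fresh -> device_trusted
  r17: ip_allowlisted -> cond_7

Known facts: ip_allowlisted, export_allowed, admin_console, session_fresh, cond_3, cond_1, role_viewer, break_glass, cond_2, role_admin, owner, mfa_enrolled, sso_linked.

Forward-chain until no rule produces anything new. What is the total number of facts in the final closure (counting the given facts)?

Round 1: r1 [admin_console AND mfa_enrolled AND role_viewer -> can_publish]; r4 [ip_allowlisted -> cond_5]; r6 [cond_1 -> member_of_group]; r9 [break_glass AND ip_allowlisted -> token_valid]; r12 [export_allowed AND sso_linked -> elevated]; r14 [session_fresh AND role_viewer -> restricted_mode]; r17 [ip_allowlisted -> cond_7]. New: can_publish, cond_5, member_of_group, token_valid, elevated, restricted_mode, cond_7.
Round 2: r2 [restricted_mode -> can_read]; r7 [member_of_group AND owner -> role_editor]; r11 [token_valid -> quota_ok]; r15 [elevated AND can_publish -> can_write]. New: can_read, role_editor, quota_ok, can_write.
Round 3: r5 [can_read -> can_delete]; r10 [role_editor AND quota_ok AND role_admin -> can_invite]. New: can_delete, can_invite.
Round 4: r16 [can_invite AND can_write AND session_fresh -> device_trusted]. New: device_trusted.
Round 5: r13 [device_trusted AND can_delete -> audit_required]. New: audit_required.
Round 6: r3 [audit_required -> cond_4]. New: cond_4.
Round 7: r8 [cond_4 -> cond_6]. New: cond_6.
Closure: {admin_console, audit_required, break_glass, can_delete, can_invite, can_publish, can_read, can_write, cond_1, cond_2, cond_3, cond_4, cond_5, cond_6, cond_7, device_trusted, elevated, export_allowed, ip_allowlisted, member_of_group, mfa_enrolled, owner, quota_ok, restricted_mode, role_admin, role_editor, role_viewer, session_fresh, sso_linked, token_valid} — 30 facts.

30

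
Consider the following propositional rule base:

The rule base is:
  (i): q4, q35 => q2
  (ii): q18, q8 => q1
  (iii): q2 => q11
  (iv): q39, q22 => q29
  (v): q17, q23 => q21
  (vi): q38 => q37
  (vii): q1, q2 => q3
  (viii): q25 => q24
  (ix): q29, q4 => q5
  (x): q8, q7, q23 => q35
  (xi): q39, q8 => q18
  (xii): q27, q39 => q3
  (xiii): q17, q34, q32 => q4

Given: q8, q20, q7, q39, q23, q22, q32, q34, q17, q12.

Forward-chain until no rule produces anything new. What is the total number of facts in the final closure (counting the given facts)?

20

[1] (iv) [q39, q22 => q29]; (v) [q17, q23 => q21]; (x) [q8, q7, q23 => q35]; (xi) [q39, q8 => q18]; (xiii) [q17, q34, q32 => q4]. ⇒ new: q29, q21, q35, q18, q4.
[2] (i) [q4, q35 => q2]; (ii) [q18, q8 => q1]; (ix) [q29, q4 => q5]. ⇒ new: q2, q1, q5.
[3] (iii) [q2 => q11]; (vii) [q1, q2 => q3]. ⇒ new: q11, q3.
Closure: {q1, q11, q12, q17, q18, q2, q20, q21, q22, q23, q29, q3, q32, q34, q35, q39, q4, q5, q7, q8} — 20 facts.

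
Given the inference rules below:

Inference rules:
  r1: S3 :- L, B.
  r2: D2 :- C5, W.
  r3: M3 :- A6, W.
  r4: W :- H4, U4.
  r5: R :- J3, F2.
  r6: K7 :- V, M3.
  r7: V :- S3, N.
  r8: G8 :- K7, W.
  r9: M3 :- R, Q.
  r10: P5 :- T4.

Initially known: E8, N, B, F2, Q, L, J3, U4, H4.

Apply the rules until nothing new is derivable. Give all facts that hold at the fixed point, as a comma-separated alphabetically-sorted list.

B, E8, F2, G8, H4, J3, K7, L, M3, N, Q, R, S3, U4, V, W

[1] r1 [S3 :- L, B.]; r4 [W :- H4, U4.]; r5 [R :- J3, F2.]. ⇒ new: S3, W, R.
[2] r7 [V :- S3, N.]; r9 [M3 :- R, Q.]. ⇒ new: V, M3.
[3] r6 [K7 :- V, M3.]. ⇒ new: K7.
[4] r8 [G8 :- K7, W.]. ⇒ new: G8.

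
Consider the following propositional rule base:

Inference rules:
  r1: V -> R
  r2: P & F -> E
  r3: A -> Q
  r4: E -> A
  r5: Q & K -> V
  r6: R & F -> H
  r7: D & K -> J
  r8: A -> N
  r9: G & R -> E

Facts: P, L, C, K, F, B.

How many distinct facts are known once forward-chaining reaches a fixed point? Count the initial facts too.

[1] r2 [P & F -> E]. ⇒ new: E.
[2] r4 [E -> A]. ⇒ new: A.
[3] r3 [A -> Q]; r8 [A -> N]. ⇒ new: Q, N.
[4] r5 [Q & K -> V]. ⇒ new: V.
[5] r1 [V -> R]. ⇒ new: R.
[6] r6 [R & F -> H]. ⇒ new: H.
Closure: {A, B, C, E, F, H, K, L, N, P, Q, R, V} — 13 facts.

13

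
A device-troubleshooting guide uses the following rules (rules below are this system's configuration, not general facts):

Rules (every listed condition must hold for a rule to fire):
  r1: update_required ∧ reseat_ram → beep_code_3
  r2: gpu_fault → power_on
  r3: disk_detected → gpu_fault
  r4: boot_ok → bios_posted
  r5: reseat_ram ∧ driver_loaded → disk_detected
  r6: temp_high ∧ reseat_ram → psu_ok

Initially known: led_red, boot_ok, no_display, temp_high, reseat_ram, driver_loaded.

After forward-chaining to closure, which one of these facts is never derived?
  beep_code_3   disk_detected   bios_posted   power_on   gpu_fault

Round 1: r4 [boot_ok → bios_posted]; r5 [reseat_ram ∧ driver_loaded → disk_detected]; r6 [temp_high ∧ reseat_ram → psu_ok]. Adds bios_posted, disk_detected, psu_ok.
Round 2: r3 [disk_detected → gpu_fault]. Adds gpu_fault.
Round 3: r2 [gpu_fault → power_on]. Adds power_on.
Derived: bios_posted (round 1), power_on (round 3), gpu_fault (round 2), disk_detected (round 1). beep_code_3 never appears in any round.

beep_code_3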